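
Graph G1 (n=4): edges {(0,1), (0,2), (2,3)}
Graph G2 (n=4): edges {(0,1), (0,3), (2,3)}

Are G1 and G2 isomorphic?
Yes, isomorphic

The graphs are isomorphic.
One valid mapping φ: V(G1) → V(G2): 0→3, 1→2, 2→0, 3→1

Verify φ preserves adjacency — for each edge of G1, its image is an edge of G2:
  (0,1) → (φ(0),φ(1)) = (2,3) ∈ E(G2) ✓
  (0,2) → (φ(0),φ(2)) = (0,3) ∈ E(G2) ✓
  (2,3) → (φ(2),φ(3)) = (0,1) ∈ E(G2) ✓
All 3 edges of G1 map to edges of G2, and |E(G1)| = |E(G2)| = 3, so φ is a bijection on edges as well as vertices. Hence G1 ≅ G2.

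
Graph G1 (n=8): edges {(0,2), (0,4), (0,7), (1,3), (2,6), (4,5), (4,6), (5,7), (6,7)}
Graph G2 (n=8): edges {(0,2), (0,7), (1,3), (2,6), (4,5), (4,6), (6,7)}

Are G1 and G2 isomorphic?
No, not isomorphic

The graphs are NOT isomorphic.

Counting edges: G1 has 9 edge(s); G2 has 7 edge(s).
Edge count is an isomorphism invariant (a bijection on vertices induces a bijection on edges), so differing edge counts rule out isomorphism.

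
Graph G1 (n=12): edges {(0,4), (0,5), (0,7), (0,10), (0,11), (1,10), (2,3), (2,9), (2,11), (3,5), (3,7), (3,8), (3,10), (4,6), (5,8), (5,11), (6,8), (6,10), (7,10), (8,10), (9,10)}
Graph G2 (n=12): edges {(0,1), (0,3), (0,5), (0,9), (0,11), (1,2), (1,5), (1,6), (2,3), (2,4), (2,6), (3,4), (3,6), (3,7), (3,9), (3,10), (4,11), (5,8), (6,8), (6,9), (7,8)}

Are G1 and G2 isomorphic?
Yes, isomorphic

The graphs are isomorphic.
One valid mapping φ: V(G1) → V(G2): 0→0, 1→10, 2→8, 3→6, 4→11, 5→1, 6→4, 7→9, 8→2, 9→7, 10→3, 11→5

Verify φ preserves adjacency — for each edge of G1, its image is an edge of G2:
  (0,4) → (φ(0),φ(4)) = (0,11) ∈ E(G2) ✓
  (0,5) → (φ(0),φ(5)) = (0,1) ∈ E(G2) ✓
  (0,7) → (φ(0),φ(7)) = (0,9) ∈ E(G2) ✓
  (0,10) → (φ(0),φ(10)) = (0,3) ∈ E(G2) ✓
  (0,11) → (φ(0),φ(11)) = (0,5) ∈ E(G2) ✓
  (1,10) → (φ(1),φ(10)) = (3,10) ∈ E(G2) ✓
  (2,3) → (φ(2),φ(3)) = (6,8) ∈ E(G2) ✓
  (2,9) → (φ(2),φ(9)) = (7,8) ∈ E(G2) ✓
  (2,11) → (φ(2),φ(11)) = (5,8) ∈ E(G2) ✓
  (3,5) → (φ(3),φ(5)) = (1,6) ∈ E(G2) ✓
  (3,7) → (φ(3),φ(7)) = (6,9) ∈ E(G2) ✓
  (3,8) → (φ(3),φ(8)) = (2,6) ∈ E(G2) ✓
  (3,10) → (φ(3),φ(10)) = (3,6) ∈ E(G2) ✓
  (4,6) → (φ(4),φ(6)) = (4,11) ∈ E(G2) ✓
  (5,8) → (φ(5),φ(8)) = (1,2) ∈ E(G2) ✓
  (5,11) → (φ(5),φ(11)) = (1,5) ∈ E(G2) ✓
  (6,8) → (φ(6),φ(8)) = (2,4) ∈ E(G2) ✓
  (6,10) → (φ(6),φ(10)) = (3,4) ∈ E(G2) ✓
  (7,10) → (φ(7),φ(10)) = (3,9) ∈ E(G2) ✓
  (8,10) → (φ(8),φ(10)) = (2,3) ∈ E(G2) ✓
  (9,10) → (φ(9),φ(10)) = (3,7) ∈ E(G2) ✓
All 21 edges of G1 map to edges of G2, and |E(G1)| = |E(G2)| = 21, so φ is a bijection on edges as well as vertices. Hence G1 ≅ G2.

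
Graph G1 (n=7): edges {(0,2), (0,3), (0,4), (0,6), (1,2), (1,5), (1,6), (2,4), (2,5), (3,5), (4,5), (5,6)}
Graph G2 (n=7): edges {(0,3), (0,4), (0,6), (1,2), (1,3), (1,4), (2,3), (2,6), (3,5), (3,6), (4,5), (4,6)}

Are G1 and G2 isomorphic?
Yes, isomorphic

The graphs are isomorphic.
One valid mapping φ: V(G1) → V(G2): 0→4, 1→2, 2→6, 3→5, 4→0, 5→3, 6→1

Verify φ preserves adjacency — for each edge of G1, its image is an edge of G2:
  (0,2) → (φ(0),φ(2)) = (4,6) ∈ E(G2) ✓
  (0,3) → (φ(0),φ(3)) = (4,5) ∈ E(G2) ✓
  (0,4) → (φ(0),φ(4)) = (0,4) ∈ E(G2) ✓
  (0,6) → (φ(0),φ(6)) = (1,4) ∈ E(G2) ✓
  (1,2) → (φ(1),φ(2)) = (2,6) ∈ E(G2) ✓
  (1,5) → (φ(1),φ(5)) = (2,3) ∈ E(G2) ✓
  (1,6) → (φ(1),φ(6)) = (1,2) ∈ E(G2) ✓
  (2,4) → (φ(2),φ(4)) = (0,6) ∈ E(G2) ✓
  (2,5) → (φ(2),φ(5)) = (3,6) ∈ E(G2) ✓
  (3,5) → (φ(3),φ(5)) = (3,5) ∈ E(G2) ✓
  (4,5) → (φ(4),φ(5)) = (0,3) ∈ E(G2) ✓
  (5,6) → (φ(5),φ(6)) = (1,3) ∈ E(G2) ✓
All 12 edges of G1 map to edges of G2, and |E(G1)| = |E(G2)| = 12, so φ is a bijection on edges as well as vertices. Hence G1 ≅ G2.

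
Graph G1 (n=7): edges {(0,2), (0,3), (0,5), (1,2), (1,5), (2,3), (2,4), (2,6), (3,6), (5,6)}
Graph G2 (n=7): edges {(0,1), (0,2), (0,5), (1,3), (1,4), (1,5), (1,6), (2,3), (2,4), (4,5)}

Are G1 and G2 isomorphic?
Yes, isomorphic

The graphs are isomorphic.
One valid mapping φ: V(G1) → V(G2): 0→4, 1→3, 2→1, 3→5, 4→6, 5→2, 6→0

Verify φ preserves adjacency — for each edge of G1, its image is an edge of G2:
  (0,2) → (φ(0),φ(2)) = (1,4) ∈ E(G2) ✓
  (0,3) → (φ(0),φ(3)) = (4,5) ∈ E(G2) ✓
  (0,5) → (φ(0),φ(5)) = (2,4) ∈ E(G2) ✓
  (1,2) → (φ(1),φ(2)) = (1,3) ∈ E(G2) ✓
  (1,5) → (φ(1),φ(5)) = (2,3) ∈ E(G2) ✓
  (2,3) → (φ(2),φ(3)) = (1,5) ∈ E(G2) ✓
  (2,4) → (φ(2),φ(4)) = (1,6) ∈ E(G2) ✓
  (2,6) → (φ(2),φ(6)) = (0,1) ∈ E(G2) ✓
  (3,6) → (φ(3),φ(6)) = (0,5) ∈ E(G2) ✓
  (5,6) → (φ(5),φ(6)) = (0,2) ∈ E(G2) ✓
All 10 edges of G1 map to edges of G2, and |E(G1)| = |E(G2)| = 10, so φ is a bijection on edges as well as vertices. Hence G1 ≅ G2.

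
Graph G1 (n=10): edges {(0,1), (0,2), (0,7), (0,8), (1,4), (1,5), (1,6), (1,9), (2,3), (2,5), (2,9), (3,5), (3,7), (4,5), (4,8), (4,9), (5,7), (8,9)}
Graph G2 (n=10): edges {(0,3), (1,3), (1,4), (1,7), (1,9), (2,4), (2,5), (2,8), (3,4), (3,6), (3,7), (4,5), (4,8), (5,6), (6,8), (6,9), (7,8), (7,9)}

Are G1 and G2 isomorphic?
Yes, isomorphic

The graphs are isomorphic.
One valid mapping φ: V(G1) → V(G2): 0→6, 1→3, 2→8, 3→2, 4→1, 5→4, 6→0, 7→5, 8→9, 9→7

Verify φ preserves adjacency — for each edge of G1, its image is an edge of G2:
  (0,1) → (φ(0),φ(1)) = (3,6) ∈ E(G2) ✓
  (0,2) → (φ(0),φ(2)) = (6,8) ∈ E(G2) ✓
  (0,7) → (φ(0),φ(7)) = (5,6) ∈ E(G2) ✓
  (0,8) → (φ(0),φ(8)) = (6,9) ∈ E(G2) ✓
  (1,4) → (φ(1),φ(4)) = (1,3) ∈ E(G2) ✓
  (1,5) → (φ(1),φ(5)) = (3,4) ∈ E(G2) ✓
  (1,6) → (φ(1),φ(6)) = (0,3) ∈ E(G2) ✓
  (1,9) → (φ(1),φ(9)) = (3,7) ∈ E(G2) ✓
  (2,3) → (φ(2),φ(3)) = (2,8) ∈ E(G2) ✓
  (2,5) → (φ(2),φ(5)) = (4,8) ∈ E(G2) ✓
  (2,9) → (φ(2),φ(9)) = (7,8) ∈ E(G2) ✓
  (3,5) → (φ(3),φ(5)) = (2,4) ∈ E(G2) ✓
  (3,7) → (φ(3),φ(7)) = (2,5) ∈ E(G2) ✓
  (4,5) → (φ(4),φ(5)) = (1,4) ∈ E(G2) ✓
  (4,8) → (φ(4),φ(8)) = (1,9) ∈ E(G2) ✓
  (4,9) → (φ(4),φ(9)) = (1,7) ∈ E(G2) ✓
  (5,7) → (φ(5),φ(7)) = (4,5) ∈ E(G2) ✓
  (8,9) → (φ(8),φ(9)) = (7,9) ∈ E(G2) ✓
All 18 edges of G1 map to edges of G2, and |E(G1)| = |E(G2)| = 18, so φ is a bijection on edges as well as vertices. Hence G1 ≅ G2.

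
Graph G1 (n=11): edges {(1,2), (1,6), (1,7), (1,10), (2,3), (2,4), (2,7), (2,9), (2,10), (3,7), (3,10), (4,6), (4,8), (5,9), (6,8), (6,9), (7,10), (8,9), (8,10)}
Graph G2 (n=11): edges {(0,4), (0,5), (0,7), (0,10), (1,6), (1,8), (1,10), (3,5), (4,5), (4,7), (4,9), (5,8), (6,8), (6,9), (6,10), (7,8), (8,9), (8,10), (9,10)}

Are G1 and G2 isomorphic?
Yes, isomorphic

The graphs are isomorphic.
One valid mapping φ: V(G1) → V(G2): 0→2, 1→9, 2→8, 3→1, 4→7, 5→3, 6→4, 7→6, 8→0, 9→5, 10→10

Verify φ preserves adjacency — for each edge of G1, its image is an edge of G2:
  (1,2) → (φ(1),φ(2)) = (8,9) ∈ E(G2) ✓
  (1,6) → (φ(1),φ(6)) = (4,9) ∈ E(G2) ✓
  (1,7) → (φ(1),φ(7)) = (6,9) ∈ E(G2) ✓
  (1,10) → (φ(1),φ(10)) = (9,10) ∈ E(G2) ✓
  (2,3) → (φ(2),φ(3)) = (1,8) ∈ E(G2) ✓
  (2,4) → (φ(2),φ(4)) = (7,8) ∈ E(G2) ✓
  (2,7) → (φ(2),φ(7)) = (6,8) ∈ E(G2) ✓
  (2,9) → (φ(2),φ(9)) = (5,8) ∈ E(G2) ✓
  (2,10) → (φ(2),φ(10)) = (8,10) ∈ E(G2) ✓
  (3,7) → (φ(3),φ(7)) = (1,6) ∈ E(G2) ✓
  (3,10) → (φ(3),φ(10)) = (1,10) ∈ E(G2) ✓
  (4,6) → (φ(4),φ(6)) = (4,7) ∈ E(G2) ✓
  (4,8) → (φ(4),φ(8)) = (0,7) ∈ E(G2) ✓
  (5,9) → (φ(5),φ(9)) = (3,5) ∈ E(G2) ✓
  (6,8) → (φ(6),φ(8)) = (0,4) ∈ E(G2) ✓
  (6,9) → (φ(6),φ(9)) = (4,5) ∈ E(G2) ✓
  (7,10) → (φ(7),φ(10)) = (6,10) ∈ E(G2) ✓
  (8,9) → (φ(8),φ(9)) = (0,5) ∈ E(G2) ✓
  (8,10) → (φ(8),φ(10)) = (0,10) ∈ E(G2) ✓
All 19 edges of G1 map to edges of G2, and |E(G1)| = |E(G2)| = 19, so φ is a bijection on edges as well as vertices. Hence G1 ≅ G2.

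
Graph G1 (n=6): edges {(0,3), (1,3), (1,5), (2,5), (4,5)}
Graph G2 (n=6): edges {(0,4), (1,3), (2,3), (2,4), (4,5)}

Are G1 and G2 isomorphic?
Yes, isomorphic

The graphs are isomorphic.
One valid mapping φ: V(G1) → V(G2): 0→1, 1→2, 2→5, 3→3, 4→0, 5→4

Verify φ preserves adjacency — for each edge of G1, its image is an edge of G2:
  (0,3) → (φ(0),φ(3)) = (1,3) ∈ E(G2) ✓
  (1,3) → (φ(1),φ(3)) = (2,3) ∈ E(G2) ✓
  (1,5) → (φ(1),φ(5)) = (2,4) ∈ E(G2) ✓
  (2,5) → (φ(2),φ(5)) = (4,5) ∈ E(G2) ✓
  (4,5) → (φ(4),φ(5)) = (0,4) ∈ E(G2) ✓
All 5 edges of G1 map to edges of G2, and |E(G1)| = |E(G2)| = 5, so φ is a bijection on edges as well as vertices. Hence G1 ≅ G2.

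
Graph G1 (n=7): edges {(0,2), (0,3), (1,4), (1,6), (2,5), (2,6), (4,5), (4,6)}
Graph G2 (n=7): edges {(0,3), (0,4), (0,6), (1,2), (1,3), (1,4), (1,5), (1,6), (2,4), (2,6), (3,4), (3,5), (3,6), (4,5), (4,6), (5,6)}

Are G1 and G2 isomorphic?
No, not isomorphic

The graphs are NOT isomorphic.

Counting triangles (3-cliques): G1 has 1, G2 has 16.
Triangle count is an isomorphism invariant, so differing triangle counts rule out isomorphism.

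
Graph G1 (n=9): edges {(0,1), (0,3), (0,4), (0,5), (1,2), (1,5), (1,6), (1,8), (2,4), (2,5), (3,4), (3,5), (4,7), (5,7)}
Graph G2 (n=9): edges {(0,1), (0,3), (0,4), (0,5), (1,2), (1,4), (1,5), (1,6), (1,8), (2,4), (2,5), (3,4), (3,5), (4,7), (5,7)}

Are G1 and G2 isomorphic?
No, not isomorphic

The graphs are NOT isomorphic.

Counting edges: G1 has 14 edge(s); G2 has 15 edge(s).
Edge count is an isomorphism invariant (a bijection on vertices induces a bijection on edges), so differing edge counts rule out isomorphism.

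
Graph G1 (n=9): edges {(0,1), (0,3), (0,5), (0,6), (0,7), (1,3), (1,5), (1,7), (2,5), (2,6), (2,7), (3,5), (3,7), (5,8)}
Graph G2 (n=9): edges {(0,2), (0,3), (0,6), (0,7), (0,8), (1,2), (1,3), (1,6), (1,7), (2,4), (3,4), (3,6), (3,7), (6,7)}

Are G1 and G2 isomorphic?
Yes, isomorphic

The graphs are isomorphic.
One valid mapping φ: V(G1) → V(G2): 0→3, 1→6, 2→2, 3→7, 4→5, 5→0, 6→4, 7→1, 8→8

Verify φ preserves adjacency — for each edge of G1, its image is an edge of G2:
  (0,1) → (φ(0),φ(1)) = (3,6) ∈ E(G2) ✓
  (0,3) → (φ(0),φ(3)) = (3,7) ∈ E(G2) ✓
  (0,5) → (φ(0),φ(5)) = (0,3) ∈ E(G2) ✓
  (0,6) → (φ(0),φ(6)) = (3,4) ∈ E(G2) ✓
  (0,7) → (φ(0),φ(7)) = (1,3) ∈ E(G2) ✓
  (1,3) → (φ(1),φ(3)) = (6,7) ∈ E(G2) ✓
  (1,5) → (φ(1),φ(5)) = (0,6) ∈ E(G2) ✓
  (1,7) → (φ(1),φ(7)) = (1,6) ∈ E(G2) ✓
  (2,5) → (φ(2),φ(5)) = (0,2) ∈ E(G2) ✓
  (2,6) → (φ(2),φ(6)) = (2,4) ∈ E(G2) ✓
  (2,7) → (φ(2),φ(7)) = (1,2) ∈ E(G2) ✓
  (3,5) → (φ(3),φ(5)) = (0,7) ∈ E(G2) ✓
  (3,7) → (φ(3),φ(7)) = (1,7) ∈ E(G2) ✓
  (5,8) → (φ(5),φ(8)) = (0,8) ∈ E(G2) ✓
All 14 edges of G1 map to edges of G2, and |E(G1)| = |E(G2)| = 14, so φ is a bijection on edges as well as vertices. Hence G1 ≅ G2.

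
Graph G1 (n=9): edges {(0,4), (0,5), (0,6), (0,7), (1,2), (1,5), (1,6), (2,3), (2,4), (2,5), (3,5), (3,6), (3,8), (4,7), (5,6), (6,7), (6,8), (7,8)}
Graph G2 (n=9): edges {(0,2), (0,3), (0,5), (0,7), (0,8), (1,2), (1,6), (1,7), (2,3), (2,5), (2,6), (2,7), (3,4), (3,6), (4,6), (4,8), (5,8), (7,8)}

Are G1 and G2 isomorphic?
Yes, isomorphic

The graphs are isomorphic.
One valid mapping φ: V(G1) → V(G2): 0→3, 1→5, 2→8, 3→7, 4→4, 5→0, 6→2, 7→6, 8→1

Verify φ preserves adjacency — for each edge of G1, its image is an edge of G2:
  (0,4) → (φ(0),φ(4)) = (3,4) ∈ E(G2) ✓
  (0,5) → (φ(0),φ(5)) = (0,3) ∈ E(G2) ✓
  (0,6) → (φ(0),φ(6)) = (2,3) ∈ E(G2) ✓
  (0,7) → (φ(0),φ(7)) = (3,6) ∈ E(G2) ✓
  (1,2) → (φ(1),φ(2)) = (5,8) ∈ E(G2) ✓
  (1,5) → (φ(1),φ(5)) = (0,5) ∈ E(G2) ✓
  (1,6) → (φ(1),φ(6)) = (2,5) ∈ E(G2) ✓
  (2,3) → (φ(2),φ(3)) = (7,8) ∈ E(G2) ✓
  (2,4) → (φ(2),φ(4)) = (4,8) ∈ E(G2) ✓
  (2,5) → (φ(2),φ(5)) = (0,8) ∈ E(G2) ✓
  (3,5) → (φ(3),φ(5)) = (0,7) ∈ E(G2) ✓
  (3,6) → (φ(3),φ(6)) = (2,7) ∈ E(G2) ✓
  (3,8) → (φ(3),φ(8)) = (1,7) ∈ E(G2) ✓
  (4,7) → (φ(4),φ(7)) = (4,6) ∈ E(G2) ✓
  (5,6) → (φ(5),φ(6)) = (0,2) ∈ E(G2) ✓
  (6,7) → (φ(6),φ(7)) = (2,6) ∈ E(G2) ✓
  (6,8) → (φ(6),φ(8)) = (1,2) ∈ E(G2) ✓
  (7,8) → (φ(7),φ(8)) = (1,6) ∈ E(G2) ✓
All 18 edges of G1 map to edges of G2, and |E(G1)| = |E(G2)| = 18, so φ is a bijection on edges as well as vertices. Hence G1 ≅ G2.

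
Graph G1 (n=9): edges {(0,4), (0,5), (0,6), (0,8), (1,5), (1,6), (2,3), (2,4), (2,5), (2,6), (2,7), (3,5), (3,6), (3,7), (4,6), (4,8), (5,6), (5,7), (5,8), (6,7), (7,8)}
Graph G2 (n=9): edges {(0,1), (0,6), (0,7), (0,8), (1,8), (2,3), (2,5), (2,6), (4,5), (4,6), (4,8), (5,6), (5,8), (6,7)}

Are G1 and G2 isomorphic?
No, not isomorphic

The graphs are NOT isomorphic.

Degrees in G1: deg(0)=4, deg(1)=2, deg(2)=5, deg(3)=4, deg(4)=4, deg(5)=7, deg(6)=7, deg(7)=5, deg(8)=4.
Sorted degree sequence of G1: [7, 7, 5, 5, 4, 4, 4, 4, 2].
Degrees in G2: deg(0)=4, deg(1)=2, deg(2)=3, deg(3)=1, deg(4)=3, deg(5)=4, deg(6)=5, deg(7)=2, deg(8)=4.
Sorted degree sequence of G2: [5, 4, 4, 4, 3, 3, 2, 2, 1].
The (sorted) degree sequence is an isomorphism invariant, so since G1 and G2 have different degree sequences they cannot be isomorphic.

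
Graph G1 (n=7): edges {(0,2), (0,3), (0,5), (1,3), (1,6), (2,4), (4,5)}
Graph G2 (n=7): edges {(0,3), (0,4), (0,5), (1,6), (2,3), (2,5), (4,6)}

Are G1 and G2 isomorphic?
Yes, isomorphic

The graphs are isomorphic.
One valid mapping φ: V(G1) → V(G2): 0→0, 1→6, 2→3, 3→4, 4→2, 5→5, 6→1

Verify φ preserves adjacency — for each edge of G1, its image is an edge of G2:
  (0,2) → (φ(0),φ(2)) = (0,3) ∈ E(G2) ✓
  (0,3) → (φ(0),φ(3)) = (0,4) ∈ E(G2) ✓
  (0,5) → (φ(0),φ(5)) = (0,5) ∈ E(G2) ✓
  (1,3) → (φ(1),φ(3)) = (4,6) ∈ E(G2) ✓
  (1,6) → (φ(1),φ(6)) = (1,6) ∈ E(G2) ✓
  (2,4) → (φ(2),φ(4)) = (2,3) ∈ E(G2) ✓
  (4,5) → (φ(4),φ(5)) = (2,5) ∈ E(G2) ✓
All 7 edges of G1 map to edges of G2, and |E(G1)| = |E(G2)| = 7, so φ is a bijection on edges as well as vertices. Hence G1 ≅ G2.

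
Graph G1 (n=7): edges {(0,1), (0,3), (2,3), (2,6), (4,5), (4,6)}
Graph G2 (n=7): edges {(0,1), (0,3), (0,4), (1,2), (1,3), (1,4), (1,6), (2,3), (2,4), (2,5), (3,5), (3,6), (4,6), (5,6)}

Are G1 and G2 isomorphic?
No, not isomorphic

The graphs are NOT isomorphic.

Counting triangles (3-cliques): G1 has 0, G2 has 8.
Triangle count is an isomorphism invariant, so differing triangle counts rule out isomorphism.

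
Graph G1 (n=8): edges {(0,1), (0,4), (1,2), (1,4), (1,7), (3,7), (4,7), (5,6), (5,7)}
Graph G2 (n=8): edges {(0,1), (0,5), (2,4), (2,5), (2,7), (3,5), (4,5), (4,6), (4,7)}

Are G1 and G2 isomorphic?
Yes, isomorphic

The graphs are isomorphic.
One valid mapping φ: V(G1) → V(G2): 0→7, 1→4, 2→6, 3→3, 4→2, 5→0, 6→1, 7→5

Verify φ preserves adjacency — for each edge of G1, its image is an edge of G2:
  (0,1) → (φ(0),φ(1)) = (4,7) ∈ E(G2) ✓
  (0,4) → (φ(0),φ(4)) = (2,7) ∈ E(G2) ✓
  (1,2) → (φ(1),φ(2)) = (4,6) ∈ E(G2) ✓
  (1,4) → (φ(1),φ(4)) = (2,4) ∈ E(G2) ✓
  (1,7) → (φ(1),φ(7)) = (4,5) ∈ E(G2) ✓
  (3,7) → (φ(3),φ(7)) = (3,5) ∈ E(G2) ✓
  (4,7) → (φ(4),φ(7)) = (2,5) ∈ E(G2) ✓
  (5,6) → (φ(5),φ(6)) = (0,1) ∈ E(G2) ✓
  (5,7) → (φ(5),φ(7)) = (0,5) ∈ E(G2) ✓
All 9 edges of G1 map to edges of G2, and |E(G1)| = |E(G2)| = 9, so φ is a bijection on edges as well as vertices. Hence G1 ≅ G2.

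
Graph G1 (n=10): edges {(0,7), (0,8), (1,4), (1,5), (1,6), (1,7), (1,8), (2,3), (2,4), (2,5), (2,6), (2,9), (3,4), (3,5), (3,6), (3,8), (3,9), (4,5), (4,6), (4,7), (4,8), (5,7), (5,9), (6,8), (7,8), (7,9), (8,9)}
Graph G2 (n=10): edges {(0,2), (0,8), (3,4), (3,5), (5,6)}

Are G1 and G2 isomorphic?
No, not isomorphic

The graphs are NOT isomorphic.

Connected components of G1: 1 component(s) with vertex sets [[0, 1, 2, 3, 4, 5, 6, 7, 8, 9]], sizes [10].
Connected components of G2: 5 component(s) with vertex sets [[1], [7], [9], [0, 2, 8], [3, 4, 5, 6]], sizes [1, 1, 1, 3, 4].
The number of connected components (and the multiset of component sizes) is an isomorphism invariant — an isomorphism maps each component of G1 bijectively onto a component of G2. Since G1 has 1 component(s) and G2 has 5, they cannot be isomorphic.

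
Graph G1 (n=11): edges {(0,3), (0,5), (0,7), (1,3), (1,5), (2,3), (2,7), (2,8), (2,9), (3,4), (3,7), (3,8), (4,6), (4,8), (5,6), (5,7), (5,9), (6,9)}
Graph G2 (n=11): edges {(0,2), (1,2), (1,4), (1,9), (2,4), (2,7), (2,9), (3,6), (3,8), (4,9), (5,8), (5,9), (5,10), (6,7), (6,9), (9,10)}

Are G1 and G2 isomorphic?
No, not isomorphic

The graphs are NOT isomorphic.

Connected components of G1: 2 component(s) with vertex sets [[10], [0, 1, 2, 3, 4, 5, 6, 7, 8, 9]], sizes [1, 10].
Connected components of G2: 1 component(s) with vertex sets [[0, 1, 2, 3, 4, 5, 6, 7, 8, 9, 10]], sizes [11].
The number of connected components (and the multiset of component sizes) is an isomorphism invariant — an isomorphism maps each component of G1 bijectively onto a component of G2. Since G1 has 2 component(s) and G2 has 1, they cannot be isomorphic.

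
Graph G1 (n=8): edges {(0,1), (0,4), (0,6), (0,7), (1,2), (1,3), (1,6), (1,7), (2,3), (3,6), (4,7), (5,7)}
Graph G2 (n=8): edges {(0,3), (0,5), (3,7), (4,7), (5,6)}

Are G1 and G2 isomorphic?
No, not isomorphic

The graphs are NOT isomorphic.

Connected components of G1: 1 component(s) with vertex sets [[0, 1, 2, 3, 4, 5, 6, 7]], sizes [8].
Connected components of G2: 3 component(s) with vertex sets [[1], [2], [0, 3, 4, 5, 6, 7]], sizes [1, 1, 6].
The number of connected components (and the multiset of component sizes) is an isomorphism invariant — an isomorphism maps each component of G1 bijectively onto a component of G2. Since G1 has 1 component(s) and G2 has 3, they cannot be isomorphic.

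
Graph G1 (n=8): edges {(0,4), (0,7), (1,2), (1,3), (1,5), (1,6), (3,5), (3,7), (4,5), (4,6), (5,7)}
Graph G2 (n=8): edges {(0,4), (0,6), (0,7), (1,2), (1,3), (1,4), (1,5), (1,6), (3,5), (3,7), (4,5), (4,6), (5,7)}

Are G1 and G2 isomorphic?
No, not isomorphic

The graphs are NOT isomorphic.

Counting edges: G1 has 11 edge(s); G2 has 13 edge(s).
Edge count is an isomorphism invariant (a bijection on vertices induces a bijection on edges), so differing edge counts rule out isomorphism.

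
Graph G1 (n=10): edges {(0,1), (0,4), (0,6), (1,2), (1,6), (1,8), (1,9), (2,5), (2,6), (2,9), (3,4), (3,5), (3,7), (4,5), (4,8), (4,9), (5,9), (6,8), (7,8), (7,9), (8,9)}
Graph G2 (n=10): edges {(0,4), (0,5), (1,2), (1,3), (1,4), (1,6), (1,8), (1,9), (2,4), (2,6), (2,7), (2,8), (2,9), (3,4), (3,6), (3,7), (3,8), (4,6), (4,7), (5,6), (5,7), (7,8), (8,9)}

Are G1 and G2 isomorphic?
No, not isomorphic

The graphs are NOT isomorphic.

Counting triangles (3-cliques): G1 has 10, G2 has 16.
Triangle count is an isomorphism invariant, so differing triangle counts rule out isomorphism.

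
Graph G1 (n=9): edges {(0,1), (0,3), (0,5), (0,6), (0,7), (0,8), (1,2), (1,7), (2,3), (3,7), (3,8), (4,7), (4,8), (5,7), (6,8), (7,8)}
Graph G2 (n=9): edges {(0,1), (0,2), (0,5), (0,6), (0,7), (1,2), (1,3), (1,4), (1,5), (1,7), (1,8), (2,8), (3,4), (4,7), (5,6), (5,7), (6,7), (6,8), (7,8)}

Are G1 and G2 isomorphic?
No, not isomorphic

The graphs are NOT isomorphic.

Degrees in G1: deg(0)=6, deg(1)=3, deg(2)=2, deg(3)=4, deg(4)=2, deg(5)=2, deg(6)=2, deg(7)=6, deg(8)=5.
Sorted degree sequence of G1: [6, 6, 5, 4, 3, 2, 2, 2, 2].
Degrees in G2: deg(0)=5, deg(1)=7, deg(2)=3, deg(3)=2, deg(4)=3, deg(5)=4, deg(6)=4, deg(7)=6, deg(8)=4.
Sorted degree sequence of G2: [7, 6, 5, 4, 4, 4, 3, 3, 2].
The (sorted) degree sequence is an isomorphism invariant, so since G1 and G2 have different degree sequences they cannot be isomorphic.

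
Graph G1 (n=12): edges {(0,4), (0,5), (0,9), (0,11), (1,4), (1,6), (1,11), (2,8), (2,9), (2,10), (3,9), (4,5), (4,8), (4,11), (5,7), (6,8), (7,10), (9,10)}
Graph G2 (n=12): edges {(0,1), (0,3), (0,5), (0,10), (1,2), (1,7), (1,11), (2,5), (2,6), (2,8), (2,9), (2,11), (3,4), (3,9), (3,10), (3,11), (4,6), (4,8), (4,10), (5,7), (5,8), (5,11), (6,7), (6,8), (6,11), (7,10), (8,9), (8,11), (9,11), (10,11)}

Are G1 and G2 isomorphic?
No, not isomorphic

The graphs are NOT isomorphic.

Degrees in G1: deg(0)=4, deg(1)=3, deg(2)=3, deg(3)=1, deg(4)=5, deg(5)=3, deg(6)=2, deg(7)=2, deg(8)=3, deg(9)=4, deg(10)=3, deg(11)=3.
Sorted degree sequence of G1: [5, 4, 4, 3, 3, 3, 3, 3, 3, 2, 2, 1].
Degrees in G2: deg(0)=4, deg(1)=4, deg(2)=6, deg(3)=5, deg(4)=4, deg(5)=5, deg(6)=5, deg(7)=4, deg(8)=6, deg(9)=4, deg(10)=5, deg(11)=8.
Sorted degree sequence of G2: [8, 6, 6, 5, 5, 5, 5, 4, 4, 4, 4, 4].
The (sorted) degree sequence is an isomorphism invariant, so since G1 and G2 have different degree sequences they cannot be isomorphic.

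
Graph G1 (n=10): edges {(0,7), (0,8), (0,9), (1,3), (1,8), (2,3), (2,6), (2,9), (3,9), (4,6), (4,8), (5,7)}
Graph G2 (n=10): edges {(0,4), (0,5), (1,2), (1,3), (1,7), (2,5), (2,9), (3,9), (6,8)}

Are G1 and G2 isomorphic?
No, not isomorphic

The graphs are NOT isomorphic.

Connected components of G1: 1 component(s) with vertex sets [[0, 1, 2, 3, 4, 5, 6, 7, 8, 9]], sizes [10].
Connected components of G2: 2 component(s) with vertex sets [[6, 8], [0, 1, 2, 3, 4, 5, 7, 9]], sizes [2, 8].
The number of connected components (and the multiset of component sizes) is an isomorphism invariant — an isomorphism maps each component of G1 bijectively onto a component of G2. Since G1 has 1 component(s) and G2 has 2, they cannot be isomorphic.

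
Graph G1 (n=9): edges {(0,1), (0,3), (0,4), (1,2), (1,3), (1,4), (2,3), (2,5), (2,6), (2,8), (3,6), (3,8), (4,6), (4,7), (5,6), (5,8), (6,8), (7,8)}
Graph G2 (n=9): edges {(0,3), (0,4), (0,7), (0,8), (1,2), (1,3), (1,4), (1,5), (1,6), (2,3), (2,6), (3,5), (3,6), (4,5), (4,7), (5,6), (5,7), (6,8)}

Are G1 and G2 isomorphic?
Yes, isomorphic

The graphs are isomorphic.
One valid mapping φ: V(G1) → V(G2): 0→7, 1→4, 2→1, 3→5, 4→0, 5→2, 6→3, 7→8, 8→6

Verify φ preserves adjacency — for each edge of G1, its image is an edge of G2:
  (0,1) → (φ(0),φ(1)) = (4,7) ∈ E(G2) ✓
  (0,3) → (φ(0),φ(3)) = (5,7) ∈ E(G2) ✓
  (0,4) → (φ(0),φ(4)) = (0,7) ∈ E(G2) ✓
  (1,2) → (φ(1),φ(2)) = (1,4) ∈ E(G2) ✓
  (1,3) → (φ(1),φ(3)) = (4,5) ∈ E(G2) ✓
  (1,4) → (φ(1),φ(4)) = (0,4) ∈ E(G2) ✓
  (2,3) → (φ(2),φ(3)) = (1,5) ∈ E(G2) ✓
  (2,5) → (φ(2),φ(5)) = (1,2) ∈ E(G2) ✓
  (2,6) → (φ(2),φ(6)) = (1,3) ∈ E(G2) ✓
  (2,8) → (φ(2),φ(8)) = (1,6) ∈ E(G2) ✓
  (3,6) → (φ(3),φ(6)) = (3,5) ∈ E(G2) ✓
  (3,8) → (φ(3),φ(8)) = (5,6) ∈ E(G2) ✓
  (4,6) → (φ(4),φ(6)) = (0,3) ∈ E(G2) ✓
  (4,7) → (φ(4),φ(7)) = (0,8) ∈ E(G2) ✓
  (5,6) → (φ(5),φ(6)) = (2,3) ∈ E(G2) ✓
  (5,8) → (φ(5),φ(8)) = (2,6) ∈ E(G2) ✓
  (6,8) → (φ(6),φ(8)) = (3,6) ∈ E(G2) ✓
  (7,8) → (φ(7),φ(8)) = (6,8) ∈ E(G2) ✓
All 18 edges of G1 map to edges of G2, and |E(G1)| = |E(G2)| = 18, so φ is a bijection on edges as well as vertices. Hence G1 ≅ G2.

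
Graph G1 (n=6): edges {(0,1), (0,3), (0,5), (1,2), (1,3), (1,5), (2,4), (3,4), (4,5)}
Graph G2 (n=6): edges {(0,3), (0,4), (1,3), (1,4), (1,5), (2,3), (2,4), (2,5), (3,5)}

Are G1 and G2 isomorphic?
Yes, isomorphic

The graphs are isomorphic.
One valid mapping φ: V(G1) → V(G2): 0→5, 1→3, 2→0, 3→1, 4→4, 5→2

Verify φ preserves adjacency — for each edge of G1, its image is an edge of G2:
  (0,1) → (φ(0),φ(1)) = (3,5) ∈ E(G2) ✓
  (0,3) → (φ(0),φ(3)) = (1,5) ∈ E(G2) ✓
  (0,5) → (φ(0),φ(5)) = (2,5) ∈ E(G2) ✓
  (1,2) → (φ(1),φ(2)) = (0,3) ∈ E(G2) ✓
  (1,3) → (φ(1),φ(3)) = (1,3) ∈ E(G2) ✓
  (1,5) → (φ(1),φ(5)) = (2,3) ∈ E(G2) ✓
  (2,4) → (φ(2),φ(4)) = (0,4) ∈ E(G2) ✓
  (3,4) → (φ(3),φ(4)) = (1,4) ∈ E(G2) ✓
  (4,5) → (φ(4),φ(5)) = (2,4) ∈ E(G2) ✓
All 9 edges of G1 map to edges of G2, and |E(G1)| = |E(G2)| = 9, so φ is a bijection on edges as well as vertices. Hence G1 ≅ G2.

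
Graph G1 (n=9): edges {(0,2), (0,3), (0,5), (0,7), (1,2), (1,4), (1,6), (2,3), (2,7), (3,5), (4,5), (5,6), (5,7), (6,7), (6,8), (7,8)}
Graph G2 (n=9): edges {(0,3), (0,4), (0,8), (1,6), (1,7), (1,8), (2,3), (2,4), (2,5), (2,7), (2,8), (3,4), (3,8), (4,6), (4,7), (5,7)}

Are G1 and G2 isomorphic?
Yes, isomorphic

The graphs are isomorphic.
One valid mapping φ: V(G1) → V(G2): 0→3, 1→1, 2→8, 3→0, 4→6, 5→4, 6→7, 7→2, 8→5

Verify φ preserves adjacency — for each edge of G1, its image is an edge of G2:
  (0,2) → (φ(0),φ(2)) = (3,8) ∈ E(G2) ✓
  (0,3) → (φ(0),φ(3)) = (0,3) ∈ E(G2) ✓
  (0,5) → (φ(0),φ(5)) = (3,4) ∈ E(G2) ✓
  (0,7) → (φ(0),φ(7)) = (2,3) ∈ E(G2) ✓
  (1,2) → (φ(1),φ(2)) = (1,8) ∈ E(G2) ✓
  (1,4) → (φ(1),φ(4)) = (1,6) ∈ E(G2) ✓
  (1,6) → (φ(1),φ(6)) = (1,7) ∈ E(G2) ✓
  (2,3) → (φ(2),φ(3)) = (0,8) ∈ E(G2) ✓
  (2,7) → (φ(2),φ(7)) = (2,8) ∈ E(G2) ✓
  (3,5) → (φ(3),φ(5)) = (0,4) ∈ E(G2) ✓
  (4,5) → (φ(4),φ(5)) = (4,6) ∈ E(G2) ✓
  (5,6) → (φ(5),φ(6)) = (4,7) ∈ E(G2) ✓
  (5,7) → (φ(5),φ(7)) = (2,4) ∈ E(G2) ✓
  (6,7) → (φ(6),φ(7)) = (2,7) ∈ E(G2) ✓
  (6,8) → (φ(6),φ(8)) = (5,7) ∈ E(G2) ✓
  (7,8) → (φ(7),φ(8)) = (2,5) ∈ E(G2) ✓
All 16 edges of G1 map to edges of G2, and |E(G1)| = |E(G2)| = 16, so φ is a bijection on edges as well as vertices. Hence G1 ≅ G2.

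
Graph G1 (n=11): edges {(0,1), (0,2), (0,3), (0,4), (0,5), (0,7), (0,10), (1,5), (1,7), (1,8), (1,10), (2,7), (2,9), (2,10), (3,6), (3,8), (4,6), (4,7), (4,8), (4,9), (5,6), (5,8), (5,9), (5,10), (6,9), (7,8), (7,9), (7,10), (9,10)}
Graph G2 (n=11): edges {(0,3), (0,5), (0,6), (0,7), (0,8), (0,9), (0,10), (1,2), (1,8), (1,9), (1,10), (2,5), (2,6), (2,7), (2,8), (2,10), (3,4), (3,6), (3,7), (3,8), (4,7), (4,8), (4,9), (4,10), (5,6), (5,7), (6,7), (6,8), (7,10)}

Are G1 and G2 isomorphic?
Yes, isomorphic

The graphs are isomorphic.
One valid mapping φ: V(G1) → V(G2): 0→0, 1→3, 2→5, 3→9, 4→10, 5→8, 6→1, 7→7, 8→4, 9→2, 10→6

Verify φ preserves adjacency — for each edge of G1, its image is an edge of G2:
  (0,1) → (φ(0),φ(1)) = (0,3) ∈ E(G2) ✓
  (0,2) → (φ(0),φ(2)) = (0,5) ∈ E(G2) ✓
  (0,3) → (φ(0),φ(3)) = (0,9) ∈ E(G2) ✓
  (0,4) → (φ(0),φ(4)) = (0,10) ∈ E(G2) ✓
  (0,5) → (φ(0),φ(5)) = (0,8) ∈ E(G2) ✓
  (0,7) → (φ(0),φ(7)) = (0,7) ∈ E(G2) ✓
  (0,10) → (φ(0),φ(10)) = (0,6) ∈ E(G2) ✓
  (1,5) → (φ(1),φ(5)) = (3,8) ∈ E(G2) ✓
  (1,7) → (φ(1),φ(7)) = (3,7) ∈ E(G2) ✓
  (1,8) → (φ(1),φ(8)) = (3,4) ∈ E(G2) ✓
  (1,10) → (φ(1),φ(10)) = (3,6) ∈ E(G2) ✓
  (2,7) → (φ(2),φ(7)) = (5,7) ∈ E(G2) ✓
  (2,9) → (φ(2),φ(9)) = (2,5) ∈ E(G2) ✓
  (2,10) → (φ(2),φ(10)) = (5,6) ∈ E(G2) ✓
  (3,6) → (φ(3),φ(6)) = (1,9) ∈ E(G2) ✓
  (3,8) → (φ(3),φ(8)) = (4,9) ∈ E(G2) ✓
  (4,6) → (φ(4),φ(6)) = (1,10) ∈ E(G2) ✓
  (4,7) → (φ(4),φ(7)) = (7,10) ∈ E(G2) ✓
  (4,8) → (φ(4),φ(8)) = (4,10) ∈ E(G2) ✓
  (4,9) → (φ(4),φ(9)) = (2,10) ∈ E(G2) ✓
  (5,6) → (φ(5),φ(6)) = (1,8) ∈ E(G2) ✓
  (5,8) → (φ(5),φ(8)) = (4,8) ∈ E(G2) ✓
  (5,9) → (φ(5),φ(9)) = (2,8) ∈ E(G2) ✓
  (5,10) → (φ(5),φ(10)) = (6,8) ∈ E(G2) ✓
  (6,9) → (φ(6),φ(9)) = (1,2) ∈ E(G2) ✓
  (7,8) → (φ(7),φ(8)) = (4,7) ∈ E(G2) ✓
  (7,9) → (φ(7),φ(9)) = (2,7) ∈ E(G2) ✓
  (7,10) → (φ(7),φ(10)) = (6,7) ∈ E(G2) ✓
  (9,10) → (φ(9),φ(10)) = (2,6) ∈ E(G2) ✓
All 29 edges of G1 map to edges of G2, and |E(G1)| = |E(G2)| = 29, so φ is a bijection on edges as well as vertices. Hence G1 ≅ G2.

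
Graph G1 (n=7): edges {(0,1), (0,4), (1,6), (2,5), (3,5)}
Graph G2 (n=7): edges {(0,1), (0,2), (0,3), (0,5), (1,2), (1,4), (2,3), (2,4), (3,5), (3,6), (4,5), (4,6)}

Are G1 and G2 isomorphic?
No, not isomorphic

The graphs are NOT isomorphic.

Connected components of G1: 2 component(s) with vertex sets [[2, 3, 5], [0, 1, 4, 6]], sizes [3, 4].
Connected components of G2: 1 component(s) with vertex sets [[0, 1, 2, 3, 4, 5, 6]], sizes [7].
The number of connected components (and the multiset of component sizes) is an isomorphism invariant — an isomorphism maps each component of G1 bijectively onto a component of G2. Since G1 has 2 component(s) and G2 has 1, they cannot be isomorphic.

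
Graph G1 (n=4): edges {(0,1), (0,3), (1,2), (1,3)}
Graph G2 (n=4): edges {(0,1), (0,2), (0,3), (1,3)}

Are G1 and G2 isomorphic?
Yes, isomorphic

The graphs are isomorphic.
One valid mapping φ: V(G1) → V(G2): 0→1, 1→0, 2→2, 3→3

Verify φ preserves adjacency — for each edge of G1, its image is an edge of G2:
  (0,1) → (φ(0),φ(1)) = (0,1) ∈ E(G2) ✓
  (0,3) → (φ(0),φ(3)) = (1,3) ∈ E(G2) ✓
  (1,2) → (φ(1),φ(2)) = (0,2) ∈ E(G2) ✓
  (1,3) → (φ(1),φ(3)) = (0,3) ∈ E(G2) ✓
All 4 edges of G1 map to edges of G2, and |E(G1)| = |E(G2)| = 4, so φ is a bijection on edges as well as vertices. Hence G1 ≅ G2.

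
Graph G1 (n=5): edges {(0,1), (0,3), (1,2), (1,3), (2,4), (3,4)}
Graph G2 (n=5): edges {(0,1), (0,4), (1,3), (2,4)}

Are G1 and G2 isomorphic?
No, not isomorphic

The graphs are NOT isomorphic.

Degrees in G1: deg(0)=2, deg(1)=3, deg(2)=2, deg(3)=3, deg(4)=2.
Sorted degree sequence of G1: [3, 3, 2, 2, 2].
Degrees in G2: deg(0)=2, deg(1)=2, deg(2)=1, deg(3)=1, deg(4)=2.
Sorted degree sequence of G2: [2, 2, 2, 1, 1].
The (sorted) degree sequence is an isomorphism invariant, so since G1 and G2 have different degree sequences they cannot be isomorphic.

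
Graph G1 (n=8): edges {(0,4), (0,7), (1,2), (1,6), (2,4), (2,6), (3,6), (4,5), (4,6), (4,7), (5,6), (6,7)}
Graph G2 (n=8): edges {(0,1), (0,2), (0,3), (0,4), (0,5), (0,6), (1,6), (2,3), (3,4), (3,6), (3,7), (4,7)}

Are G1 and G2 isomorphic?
Yes, isomorphic

The graphs are isomorphic.
One valid mapping φ: V(G1) → V(G2): 0→7, 1→1, 2→6, 3→5, 4→3, 5→2, 6→0, 7→4

Verify φ preserves adjacency — for each edge of G1, its image is an edge of G2:
  (0,4) → (φ(0),φ(4)) = (3,7) ∈ E(G2) ✓
  (0,7) → (φ(0),φ(7)) = (4,7) ∈ E(G2) ✓
  (1,2) → (φ(1),φ(2)) = (1,6) ∈ E(G2) ✓
  (1,6) → (φ(1),φ(6)) = (0,1) ∈ E(G2) ✓
  (2,4) → (φ(2),φ(4)) = (3,6) ∈ E(G2) ✓
  (2,6) → (φ(2),φ(6)) = (0,6) ∈ E(G2) ✓
  (3,6) → (φ(3),φ(6)) = (0,5) ∈ E(G2) ✓
  (4,5) → (φ(4),φ(5)) = (2,3) ∈ E(G2) ✓
  (4,6) → (φ(4),φ(6)) = (0,3) ∈ E(G2) ✓
  (4,7) → (φ(4),φ(7)) = (3,4) ∈ E(G2) ✓
  (5,6) → (φ(5),φ(6)) = (0,2) ∈ E(G2) ✓
  (6,7) → (φ(6),φ(7)) = (0,4) ∈ E(G2) ✓
All 12 edges of G1 map to edges of G2, and |E(G1)| = |E(G2)| = 12, so φ is a bijection on edges as well as vertices. Hence G1 ≅ G2.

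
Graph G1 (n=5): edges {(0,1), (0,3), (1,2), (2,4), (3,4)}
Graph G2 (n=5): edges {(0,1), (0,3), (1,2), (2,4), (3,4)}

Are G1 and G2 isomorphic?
Yes, isomorphic

The graphs are isomorphic.
One valid mapping φ: V(G1) → V(G2): 0→4, 1→3, 2→0, 3→2, 4→1

Verify φ preserves adjacency — for each edge of G1, its image is an edge of G2:
  (0,1) → (φ(0),φ(1)) = (3,4) ∈ E(G2) ✓
  (0,3) → (φ(0),φ(3)) = (2,4) ∈ E(G2) ✓
  (1,2) → (φ(1),φ(2)) = (0,3) ∈ E(G2) ✓
  (2,4) → (φ(2),φ(4)) = (0,1) ∈ E(G2) ✓
  (3,4) → (φ(3),φ(4)) = (1,2) ∈ E(G2) ✓
All 5 edges of G1 map to edges of G2, and |E(G1)| = |E(G2)| = 5, so φ is a bijection on edges as well as vertices. Hence G1 ≅ G2.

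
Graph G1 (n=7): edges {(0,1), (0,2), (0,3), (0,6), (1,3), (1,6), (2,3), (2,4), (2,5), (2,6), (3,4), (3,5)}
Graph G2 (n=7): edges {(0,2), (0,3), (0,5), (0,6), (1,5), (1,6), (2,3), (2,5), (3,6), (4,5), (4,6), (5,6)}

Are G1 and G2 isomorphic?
Yes, isomorphic

The graphs are isomorphic.
One valid mapping φ: V(G1) → V(G2): 0→0, 1→2, 2→6, 3→5, 4→4, 5→1, 6→3

Verify φ preserves adjacency — for each edge of G1, its image is an edge of G2:
  (0,1) → (φ(0),φ(1)) = (0,2) ∈ E(G2) ✓
  (0,2) → (φ(0),φ(2)) = (0,6) ∈ E(G2) ✓
  (0,3) → (φ(0),φ(3)) = (0,5) ∈ E(G2) ✓
  (0,6) → (φ(0),φ(6)) = (0,3) ∈ E(G2) ✓
  (1,3) → (φ(1),φ(3)) = (2,5) ∈ E(G2) ✓
  (1,6) → (φ(1),φ(6)) = (2,3) ∈ E(G2) ✓
  (2,3) → (φ(2),φ(3)) = (5,6) ∈ E(G2) ✓
  (2,4) → (φ(2),φ(4)) = (4,6) ∈ E(G2) ✓
  (2,5) → (φ(2),φ(5)) = (1,6) ∈ E(G2) ✓
  (2,6) → (φ(2),φ(6)) = (3,6) ∈ E(G2) ✓
  (3,4) → (φ(3),φ(4)) = (4,5) ∈ E(G2) ✓
  (3,5) → (φ(3),φ(5)) = (1,5) ∈ E(G2) ✓
All 12 edges of G1 map to edges of G2, and |E(G1)| = |E(G2)| = 12, so φ is a bijection on edges as well as vertices. Hence G1 ≅ G2.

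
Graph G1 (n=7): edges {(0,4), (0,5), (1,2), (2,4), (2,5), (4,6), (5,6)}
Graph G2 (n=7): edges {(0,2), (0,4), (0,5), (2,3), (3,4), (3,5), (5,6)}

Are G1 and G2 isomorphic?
Yes, isomorphic

The graphs are isomorphic.
One valid mapping φ: V(G1) → V(G2): 0→2, 1→6, 2→5, 3→1, 4→3, 5→0, 6→4

Verify φ preserves adjacency — for each edge of G1, its image is an edge of G2:
  (0,4) → (φ(0),φ(4)) = (2,3) ∈ E(G2) ✓
  (0,5) → (φ(0),φ(5)) = (0,2) ∈ E(G2) ✓
  (1,2) → (φ(1),φ(2)) = (5,6) ∈ E(G2) ✓
  (2,4) → (φ(2),φ(4)) = (3,5) ∈ E(G2) ✓
  (2,5) → (φ(2),φ(5)) = (0,5) ∈ E(G2) ✓
  (4,6) → (φ(4),φ(6)) = (3,4) ∈ E(G2) ✓
  (5,6) → (φ(5),φ(6)) = (0,4) ∈ E(G2) ✓
All 7 edges of G1 map to edges of G2, and |E(G1)| = |E(G2)| = 7, so φ is a bijection on edges as well as vertices. Hence G1 ≅ G2.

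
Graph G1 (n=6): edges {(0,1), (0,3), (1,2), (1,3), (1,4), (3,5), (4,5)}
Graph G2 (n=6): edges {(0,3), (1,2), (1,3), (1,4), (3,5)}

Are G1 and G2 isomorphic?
No, not isomorphic

The graphs are NOT isomorphic.

Counting edges: G1 has 7 edge(s); G2 has 5 edge(s).
Edge count is an isomorphism invariant (a bijection on vertices induces a bijection on edges), so differing edge counts rule out isomorphism.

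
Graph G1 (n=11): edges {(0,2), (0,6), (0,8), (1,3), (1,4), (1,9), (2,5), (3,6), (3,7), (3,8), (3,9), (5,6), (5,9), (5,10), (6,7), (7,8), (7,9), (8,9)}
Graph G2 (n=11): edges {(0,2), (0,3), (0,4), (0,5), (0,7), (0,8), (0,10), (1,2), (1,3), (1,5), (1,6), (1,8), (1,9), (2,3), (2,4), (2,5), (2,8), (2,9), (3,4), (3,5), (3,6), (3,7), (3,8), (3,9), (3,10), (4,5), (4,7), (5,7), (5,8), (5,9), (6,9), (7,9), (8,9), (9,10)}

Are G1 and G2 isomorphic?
No, not isomorphic

The graphs are NOT isomorphic.

Degrees in G1: deg(0)=3, deg(1)=3, deg(2)=2, deg(3)=5, deg(4)=1, deg(5)=4, deg(6)=4, deg(7)=4, deg(8)=4, deg(9)=5, deg(10)=1.
Sorted degree sequence of G1: [5, 5, 4, 4, 4, 4, 3, 3, 2, 1, 1].
Degrees in G2: deg(0)=7, deg(1)=6, deg(2)=7, deg(3)=10, deg(4)=5, deg(5)=8, deg(6)=3, deg(7)=5, deg(8)=6, deg(9)=8, deg(10)=3.
Sorted degree sequence of G2: [10, 8, 8, 7, 7, 6, 6, 5, 5, 3, 3].
The (sorted) degree sequence is an isomorphism invariant, so since G1 and G2 have different degree sequences they cannot be isomorphic.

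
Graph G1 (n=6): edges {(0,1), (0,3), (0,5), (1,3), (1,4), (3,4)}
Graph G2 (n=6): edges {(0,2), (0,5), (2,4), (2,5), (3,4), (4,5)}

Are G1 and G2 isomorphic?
Yes, isomorphic

The graphs are isomorphic.
One valid mapping φ: V(G1) → V(G2): 0→4, 1→5, 2→1, 3→2, 4→0, 5→3

Verify φ preserves adjacency — for each edge of G1, its image is an edge of G2:
  (0,1) → (φ(0),φ(1)) = (4,5) ∈ E(G2) ✓
  (0,3) → (φ(0),φ(3)) = (2,4) ∈ E(G2) ✓
  (0,5) → (φ(0),φ(5)) = (3,4) ∈ E(G2) ✓
  (1,3) → (φ(1),φ(3)) = (2,5) ∈ E(G2) ✓
  (1,4) → (φ(1),φ(4)) = (0,5) ∈ E(G2) ✓
  (3,4) → (φ(3),φ(4)) = (0,2) ∈ E(G2) ✓
All 6 edges of G1 map to edges of G2, and |E(G1)| = |E(G2)| = 6, so φ is a bijection on edges as well as vertices. Hence G1 ≅ G2.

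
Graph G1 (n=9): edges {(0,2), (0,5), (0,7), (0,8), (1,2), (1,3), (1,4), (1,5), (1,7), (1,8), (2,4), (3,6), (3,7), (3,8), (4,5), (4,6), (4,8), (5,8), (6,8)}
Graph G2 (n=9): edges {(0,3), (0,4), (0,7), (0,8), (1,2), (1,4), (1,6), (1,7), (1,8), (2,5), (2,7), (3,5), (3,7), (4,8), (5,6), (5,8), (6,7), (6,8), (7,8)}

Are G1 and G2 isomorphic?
Yes, isomorphic

The graphs are isomorphic.
One valid mapping φ: V(G1) → V(G2): 0→5, 1→7, 2→2, 3→0, 4→1, 5→6, 6→4, 7→3, 8→8

Verify φ preserves adjacency — for each edge of G1, its image is an edge of G2:
  (0,2) → (φ(0),φ(2)) = (2,5) ∈ E(G2) ✓
  (0,5) → (φ(0),φ(5)) = (5,6) ∈ E(G2) ✓
  (0,7) → (φ(0),φ(7)) = (3,5) ∈ E(G2) ✓
  (0,8) → (φ(0),φ(8)) = (5,8) ∈ E(G2) ✓
  (1,2) → (φ(1),φ(2)) = (2,7) ∈ E(G2) ✓
  (1,3) → (φ(1),φ(3)) = (0,7) ∈ E(G2) ✓
  (1,4) → (φ(1),φ(4)) = (1,7) ∈ E(G2) ✓
  (1,5) → (φ(1),φ(5)) = (6,7) ∈ E(G2) ✓
  (1,7) → (φ(1),φ(7)) = (3,7) ∈ E(G2) ✓
  (1,8) → (φ(1),φ(8)) = (7,8) ∈ E(G2) ✓
  (2,4) → (φ(2),φ(4)) = (1,2) ∈ E(G2) ✓
  (3,6) → (φ(3),φ(6)) = (0,4) ∈ E(G2) ✓
  (3,7) → (φ(3),φ(7)) = (0,3) ∈ E(G2) ✓
  (3,8) → (φ(3),φ(8)) = (0,8) ∈ E(G2) ✓
  (4,5) → (φ(4),φ(5)) = (1,6) ∈ E(G2) ✓
  (4,6) → (φ(4),φ(6)) = (1,4) ∈ E(G2) ✓
  (4,8) → (φ(4),φ(8)) = (1,8) ∈ E(G2) ✓
  (5,8) → (φ(5),φ(8)) = (6,8) ∈ E(G2) ✓
  (6,8) → (φ(6),φ(8)) = (4,8) ∈ E(G2) ✓
All 19 edges of G1 map to edges of G2, and |E(G1)| = |E(G2)| = 19, so φ is a bijection on edges as well as vertices. Hence G1 ≅ G2.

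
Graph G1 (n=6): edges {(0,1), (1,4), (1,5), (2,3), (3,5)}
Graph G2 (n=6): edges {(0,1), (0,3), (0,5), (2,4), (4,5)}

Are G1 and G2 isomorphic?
Yes, isomorphic

The graphs are isomorphic.
One valid mapping φ: V(G1) → V(G2): 0→1, 1→0, 2→2, 3→4, 4→3, 5→5

Verify φ preserves adjacency — for each edge of G1, its image is an edge of G2:
  (0,1) → (φ(0),φ(1)) = (0,1) ∈ E(G2) ✓
  (1,4) → (φ(1),φ(4)) = (0,3) ∈ E(G2) ✓
  (1,5) → (φ(1),φ(5)) = (0,5) ∈ E(G2) ✓
  (2,3) → (φ(2),φ(3)) = (2,4) ∈ E(G2) ✓
  (3,5) → (φ(3),φ(5)) = (4,5) ∈ E(G2) ✓
All 5 edges of G1 map to edges of G2, and |E(G1)| = |E(G2)| = 5, so φ is a bijection on edges as well as vertices. Hence G1 ≅ G2.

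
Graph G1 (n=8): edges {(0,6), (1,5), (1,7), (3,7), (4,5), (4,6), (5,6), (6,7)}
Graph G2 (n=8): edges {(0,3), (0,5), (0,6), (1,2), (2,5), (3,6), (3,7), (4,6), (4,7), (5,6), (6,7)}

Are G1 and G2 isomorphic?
No, not isomorphic

The graphs are NOT isomorphic.

Connected components of G1: 2 component(s) with vertex sets [[2], [0, 1, 3, 4, 5, 6, 7]], sizes [1, 7].
Connected components of G2: 1 component(s) with vertex sets [[0, 1, 2, 3, 4, 5, 6, 7]], sizes [8].
The number of connected components (and the multiset of component sizes) is an isomorphism invariant — an isomorphism maps each component of G1 bijectively onto a component of G2. Since G1 has 2 component(s) and G2 has 1, they cannot be isomorphic.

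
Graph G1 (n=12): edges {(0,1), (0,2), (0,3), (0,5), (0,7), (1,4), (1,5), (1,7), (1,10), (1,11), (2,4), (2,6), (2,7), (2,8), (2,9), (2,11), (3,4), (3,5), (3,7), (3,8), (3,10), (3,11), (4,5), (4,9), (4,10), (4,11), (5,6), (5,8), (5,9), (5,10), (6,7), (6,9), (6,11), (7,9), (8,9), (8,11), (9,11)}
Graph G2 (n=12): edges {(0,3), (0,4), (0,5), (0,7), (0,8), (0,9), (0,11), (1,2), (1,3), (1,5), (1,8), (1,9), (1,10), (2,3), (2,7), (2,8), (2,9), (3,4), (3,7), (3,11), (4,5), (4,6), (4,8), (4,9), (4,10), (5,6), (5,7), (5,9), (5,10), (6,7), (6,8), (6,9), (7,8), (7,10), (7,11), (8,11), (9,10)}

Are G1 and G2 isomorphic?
Yes, isomorphic

The graphs are isomorphic.
One valid mapping φ: V(G1) → V(G2): 0→2, 1→3, 2→9, 3→8, 4→0, 5→7, 6→10, 7→1, 8→6, 9→5, 10→11, 11→4

Verify φ preserves adjacency — for each edge of G1, its image is an edge of G2:
  (0,1) → (φ(0),φ(1)) = (2,3) ∈ E(G2) ✓
  (0,2) → (φ(0),φ(2)) = (2,9) ∈ E(G2) ✓
  (0,3) → (φ(0),φ(3)) = (2,8) ∈ E(G2) ✓
  (0,5) → (φ(0),φ(5)) = (2,7) ∈ E(G2) ✓
  (0,7) → (φ(0),φ(7)) = (1,2) ∈ E(G2) ✓
  (1,4) → (φ(1),φ(4)) = (0,3) ∈ E(G2) ✓
  (1,5) → (φ(1),φ(5)) = (3,7) ∈ E(G2) ✓
  (1,7) → (φ(1),φ(7)) = (1,3) ∈ E(G2) ✓
  (1,10) → (φ(1),φ(10)) = (3,11) ∈ E(G2) ✓
  (1,11) → (φ(1),φ(11)) = (3,4) ∈ E(G2) ✓
  (2,4) → (φ(2),φ(4)) = (0,9) ∈ E(G2) ✓
  (2,6) → (φ(2),φ(6)) = (9,10) ∈ E(G2) ✓
  (2,7) → (φ(2),φ(7)) = (1,9) ∈ E(G2) ✓
  (2,8) → (φ(2),φ(8)) = (6,9) ∈ E(G2) ✓
  (2,9) → (φ(2),φ(9)) = (5,9) ∈ E(G2) ✓
  (2,11) → (φ(2),φ(11)) = (4,9) ∈ E(G2) ✓
  (3,4) → (φ(3),φ(4)) = (0,8) ∈ E(G2) ✓
  (3,5) → (φ(3),φ(5)) = (7,8) ∈ E(G2) ✓
  (3,7) → (φ(3),φ(7)) = (1,8) ∈ E(G2) ✓
  (3,8) → (φ(3),φ(8)) = (6,8) ∈ E(G2) ✓
  (3,10) → (φ(3),φ(10)) = (8,11) ∈ E(G2) ✓
  (3,11) → (φ(3),φ(11)) = (4,8) ∈ E(G2) ✓
  (4,5) → (φ(4),φ(5)) = (0,7) ∈ E(G2) ✓
  (4,9) → (φ(4),φ(9)) = (0,5) ∈ E(G2) ✓
  (4,10) → (φ(4),φ(10)) = (0,11) ∈ E(G2) ✓
  (4,11) → (φ(4),φ(11)) = (0,4) ∈ E(G2) ✓
  (5,6) → (φ(5),φ(6)) = (7,10) ∈ E(G2) ✓
  (5,8) → (φ(5),φ(8)) = (6,7) ∈ E(G2) ✓
  (5,9) → (φ(5),φ(9)) = (5,7) ∈ E(G2) ✓
  (5,10) → (φ(5),φ(10)) = (7,11) ∈ E(G2) ✓
  (6,7) → (φ(6),φ(7)) = (1,10) ∈ E(G2) ✓
  (6,9) → (φ(6),φ(9)) = (5,10) ∈ E(G2) ✓
  (6,11) → (φ(6),φ(11)) = (4,10) ∈ E(G2) ✓
  (7,9) → (φ(7),φ(9)) = (1,5) ∈ E(G2) ✓
  (8,9) → (φ(8),φ(9)) = (5,6) ∈ E(G2) ✓
  (8,11) → (φ(8),φ(11)) = (4,6) ∈ E(G2) ✓
  (9,11) → (φ(9),φ(11)) = (4,5) ∈ E(G2) ✓
All 37 edges of G1 map to edges of G2, and |E(G1)| = |E(G2)| = 37, so φ is a bijection on edges as well as vertices. Hence G1 ≅ G2.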